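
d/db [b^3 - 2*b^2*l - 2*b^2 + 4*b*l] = 3*b^2 - 4*b*l - 4*b + 4*l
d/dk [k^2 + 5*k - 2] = 2*k + 5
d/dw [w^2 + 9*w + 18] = 2*w + 9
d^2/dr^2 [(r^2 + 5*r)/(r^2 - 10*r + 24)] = 6*(5*r^3 - 24*r^2 - 120*r + 592)/(r^6 - 30*r^5 + 372*r^4 - 2440*r^3 + 8928*r^2 - 17280*r + 13824)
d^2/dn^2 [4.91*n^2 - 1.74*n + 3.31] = 9.82000000000000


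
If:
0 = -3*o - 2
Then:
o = -2/3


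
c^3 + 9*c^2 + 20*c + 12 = (c + 1)*(c + 2)*(c + 6)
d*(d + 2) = d^2 + 2*d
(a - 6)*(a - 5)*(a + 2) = a^3 - 9*a^2 + 8*a + 60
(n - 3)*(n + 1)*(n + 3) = n^3 + n^2 - 9*n - 9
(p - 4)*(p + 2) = p^2 - 2*p - 8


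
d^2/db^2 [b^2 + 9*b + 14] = 2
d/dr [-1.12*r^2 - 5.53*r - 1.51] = -2.24*r - 5.53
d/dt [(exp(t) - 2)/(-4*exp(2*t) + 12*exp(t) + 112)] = ((exp(t) - 2)*(2*exp(t) - 3) - exp(2*t) + 3*exp(t) + 28)*exp(t)/(4*(-exp(2*t) + 3*exp(t) + 28)^2)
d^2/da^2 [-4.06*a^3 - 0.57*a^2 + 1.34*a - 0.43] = -24.36*a - 1.14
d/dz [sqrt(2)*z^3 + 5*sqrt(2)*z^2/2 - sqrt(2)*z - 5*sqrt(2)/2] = sqrt(2)*(3*z^2 + 5*z - 1)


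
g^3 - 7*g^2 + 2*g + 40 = (g - 5)*(g - 4)*(g + 2)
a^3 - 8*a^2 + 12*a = a*(a - 6)*(a - 2)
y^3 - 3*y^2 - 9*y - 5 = (y - 5)*(y + 1)^2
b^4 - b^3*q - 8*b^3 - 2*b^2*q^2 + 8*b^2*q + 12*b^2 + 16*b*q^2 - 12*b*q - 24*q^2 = (b - 6)*(b - 2)*(b - 2*q)*(b + q)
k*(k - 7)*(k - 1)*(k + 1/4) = k^4 - 31*k^3/4 + 5*k^2 + 7*k/4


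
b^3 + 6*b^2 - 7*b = b*(b - 1)*(b + 7)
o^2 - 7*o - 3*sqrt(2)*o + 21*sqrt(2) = (o - 7)*(o - 3*sqrt(2))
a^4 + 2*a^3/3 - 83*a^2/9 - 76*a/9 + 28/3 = (a - 3)*(a - 2/3)*(a + 2)*(a + 7/3)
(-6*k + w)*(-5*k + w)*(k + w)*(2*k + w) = 60*k^4 + 68*k^3*w - k^2*w^2 - 8*k*w^3 + w^4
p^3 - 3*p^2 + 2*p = p*(p - 2)*(p - 1)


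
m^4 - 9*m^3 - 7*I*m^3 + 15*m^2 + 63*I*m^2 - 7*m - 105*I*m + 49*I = (m - 7)*(m - 1)^2*(m - 7*I)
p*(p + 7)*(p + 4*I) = p^3 + 7*p^2 + 4*I*p^2 + 28*I*p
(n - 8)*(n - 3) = n^2 - 11*n + 24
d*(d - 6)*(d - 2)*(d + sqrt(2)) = d^4 - 8*d^3 + sqrt(2)*d^3 - 8*sqrt(2)*d^2 + 12*d^2 + 12*sqrt(2)*d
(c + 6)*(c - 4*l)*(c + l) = c^3 - 3*c^2*l + 6*c^2 - 4*c*l^2 - 18*c*l - 24*l^2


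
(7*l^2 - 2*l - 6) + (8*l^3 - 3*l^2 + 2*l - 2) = 8*l^3 + 4*l^2 - 8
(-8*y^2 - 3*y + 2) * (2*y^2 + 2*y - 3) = -16*y^4 - 22*y^3 + 22*y^2 + 13*y - 6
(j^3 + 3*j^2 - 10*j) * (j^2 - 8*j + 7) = j^5 - 5*j^4 - 27*j^3 + 101*j^2 - 70*j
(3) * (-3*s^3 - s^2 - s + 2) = -9*s^3 - 3*s^2 - 3*s + 6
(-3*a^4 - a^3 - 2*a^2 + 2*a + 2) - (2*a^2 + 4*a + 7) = -3*a^4 - a^3 - 4*a^2 - 2*a - 5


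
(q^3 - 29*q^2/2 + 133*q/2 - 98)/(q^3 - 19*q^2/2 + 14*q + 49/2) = (q - 4)/(q + 1)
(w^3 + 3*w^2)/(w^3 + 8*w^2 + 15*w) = w/(w + 5)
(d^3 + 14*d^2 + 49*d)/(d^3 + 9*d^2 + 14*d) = (d + 7)/(d + 2)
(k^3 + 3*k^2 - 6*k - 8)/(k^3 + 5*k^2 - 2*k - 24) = (k + 1)/(k + 3)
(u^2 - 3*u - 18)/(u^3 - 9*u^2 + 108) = 1/(u - 6)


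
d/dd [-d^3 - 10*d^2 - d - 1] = -3*d^2 - 20*d - 1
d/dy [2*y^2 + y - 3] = 4*y + 1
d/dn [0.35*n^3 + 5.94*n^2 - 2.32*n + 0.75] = 1.05*n^2 + 11.88*n - 2.32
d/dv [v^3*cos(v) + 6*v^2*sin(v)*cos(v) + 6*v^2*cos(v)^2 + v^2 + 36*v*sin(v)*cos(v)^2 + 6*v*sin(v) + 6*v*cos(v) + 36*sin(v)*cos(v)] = -v^3*sin(v) + 3*v^2*cos(v) + 6*sqrt(2)*v^2*cos(2*v + pi/4) - 6*v*sin(v) + 6*sqrt(2)*v*sin(2*v + pi/4) + 15*v*cos(v) + 27*v*cos(3*v) + 8*v + 15*sin(v) + 9*sin(3*v) + 6*cos(v) + 36*cos(2*v)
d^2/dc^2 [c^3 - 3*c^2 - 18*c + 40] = 6*c - 6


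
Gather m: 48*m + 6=48*m + 6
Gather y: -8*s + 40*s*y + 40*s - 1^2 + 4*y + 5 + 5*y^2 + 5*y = 32*s + 5*y^2 + y*(40*s + 9) + 4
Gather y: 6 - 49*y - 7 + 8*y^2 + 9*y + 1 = 8*y^2 - 40*y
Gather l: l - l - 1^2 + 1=0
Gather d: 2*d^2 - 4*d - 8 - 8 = 2*d^2 - 4*d - 16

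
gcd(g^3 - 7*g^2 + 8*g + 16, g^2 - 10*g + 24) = g - 4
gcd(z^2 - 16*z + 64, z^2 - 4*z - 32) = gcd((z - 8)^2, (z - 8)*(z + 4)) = z - 8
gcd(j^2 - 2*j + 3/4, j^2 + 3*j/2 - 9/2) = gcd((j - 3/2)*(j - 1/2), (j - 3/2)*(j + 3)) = j - 3/2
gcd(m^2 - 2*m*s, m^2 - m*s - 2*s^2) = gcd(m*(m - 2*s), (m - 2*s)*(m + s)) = -m + 2*s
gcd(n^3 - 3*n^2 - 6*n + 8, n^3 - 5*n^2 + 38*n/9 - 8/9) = n - 4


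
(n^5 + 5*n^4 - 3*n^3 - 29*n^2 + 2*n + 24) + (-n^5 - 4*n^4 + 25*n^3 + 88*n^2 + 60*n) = n^4 + 22*n^3 + 59*n^2 + 62*n + 24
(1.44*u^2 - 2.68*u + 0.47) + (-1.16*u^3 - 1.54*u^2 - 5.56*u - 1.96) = -1.16*u^3 - 0.1*u^2 - 8.24*u - 1.49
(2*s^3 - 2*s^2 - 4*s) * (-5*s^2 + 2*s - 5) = -10*s^5 + 14*s^4 + 6*s^3 + 2*s^2 + 20*s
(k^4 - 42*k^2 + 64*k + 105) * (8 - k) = -k^5 + 8*k^4 + 42*k^3 - 400*k^2 + 407*k + 840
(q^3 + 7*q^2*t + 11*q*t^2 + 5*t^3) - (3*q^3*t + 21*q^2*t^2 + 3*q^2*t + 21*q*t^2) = -3*q^3*t + q^3 - 21*q^2*t^2 + 4*q^2*t - 10*q*t^2 + 5*t^3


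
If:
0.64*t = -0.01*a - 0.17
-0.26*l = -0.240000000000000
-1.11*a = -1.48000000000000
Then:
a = 1.33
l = 0.92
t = -0.29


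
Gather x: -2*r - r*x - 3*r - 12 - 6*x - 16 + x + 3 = -5*r + x*(-r - 5) - 25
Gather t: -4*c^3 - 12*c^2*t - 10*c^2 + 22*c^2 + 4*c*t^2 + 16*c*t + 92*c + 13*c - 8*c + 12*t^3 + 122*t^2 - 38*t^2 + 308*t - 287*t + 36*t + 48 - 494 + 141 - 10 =-4*c^3 + 12*c^2 + 97*c + 12*t^3 + t^2*(4*c + 84) + t*(-12*c^2 + 16*c + 57) - 315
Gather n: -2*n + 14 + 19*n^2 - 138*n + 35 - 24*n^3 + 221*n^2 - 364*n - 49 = -24*n^3 + 240*n^2 - 504*n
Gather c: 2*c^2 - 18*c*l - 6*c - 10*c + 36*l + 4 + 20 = 2*c^2 + c*(-18*l - 16) + 36*l + 24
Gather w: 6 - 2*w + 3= 9 - 2*w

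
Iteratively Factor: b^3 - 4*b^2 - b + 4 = (b + 1)*(b^2 - 5*b + 4) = (b - 1)*(b + 1)*(b - 4)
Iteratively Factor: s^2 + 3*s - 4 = (s - 1)*(s + 4)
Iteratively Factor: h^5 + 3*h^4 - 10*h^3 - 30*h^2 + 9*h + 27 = (h - 3)*(h^4 + 6*h^3 + 8*h^2 - 6*h - 9) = (h - 3)*(h - 1)*(h^3 + 7*h^2 + 15*h + 9) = (h - 3)*(h - 1)*(h + 3)*(h^2 + 4*h + 3) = (h - 3)*(h - 1)*(h + 1)*(h + 3)*(h + 3)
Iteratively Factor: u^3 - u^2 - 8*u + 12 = (u - 2)*(u^2 + u - 6) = (u - 2)^2*(u + 3)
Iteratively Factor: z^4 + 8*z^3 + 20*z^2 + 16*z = (z + 4)*(z^3 + 4*z^2 + 4*z) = (z + 2)*(z + 4)*(z^2 + 2*z) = z*(z + 2)*(z + 4)*(z + 2)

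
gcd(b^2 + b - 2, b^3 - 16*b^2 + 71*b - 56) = b - 1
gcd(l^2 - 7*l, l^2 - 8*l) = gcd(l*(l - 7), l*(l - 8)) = l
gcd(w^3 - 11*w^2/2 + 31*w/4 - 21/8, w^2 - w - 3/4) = w - 3/2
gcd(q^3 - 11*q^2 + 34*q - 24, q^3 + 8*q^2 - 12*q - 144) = q - 4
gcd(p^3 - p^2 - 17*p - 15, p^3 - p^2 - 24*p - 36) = p + 3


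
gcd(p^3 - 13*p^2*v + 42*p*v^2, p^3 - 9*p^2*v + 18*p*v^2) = p^2 - 6*p*v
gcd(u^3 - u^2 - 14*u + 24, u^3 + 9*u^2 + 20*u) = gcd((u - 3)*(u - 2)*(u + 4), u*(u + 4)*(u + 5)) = u + 4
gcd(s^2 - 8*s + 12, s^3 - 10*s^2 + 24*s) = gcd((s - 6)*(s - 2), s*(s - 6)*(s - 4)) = s - 6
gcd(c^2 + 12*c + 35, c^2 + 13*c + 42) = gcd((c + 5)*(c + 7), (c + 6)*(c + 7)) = c + 7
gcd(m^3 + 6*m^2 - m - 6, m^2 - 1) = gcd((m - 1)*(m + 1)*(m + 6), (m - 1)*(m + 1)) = m^2 - 1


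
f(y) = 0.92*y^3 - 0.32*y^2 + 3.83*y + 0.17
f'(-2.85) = 28.07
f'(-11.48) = 374.92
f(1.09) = 5.16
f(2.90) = 31.02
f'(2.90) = 25.19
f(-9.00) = -730.90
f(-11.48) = -1477.89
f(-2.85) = -34.64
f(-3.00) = -39.04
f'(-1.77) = 13.61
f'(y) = 2.76*y^2 - 0.64*y + 3.83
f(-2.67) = -29.85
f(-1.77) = -12.71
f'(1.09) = 6.41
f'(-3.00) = 30.59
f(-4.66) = -117.73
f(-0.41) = -1.52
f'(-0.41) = 4.56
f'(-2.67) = 25.21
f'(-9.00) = 233.15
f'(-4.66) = 66.75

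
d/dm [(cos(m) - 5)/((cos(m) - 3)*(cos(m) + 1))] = (cos(m)^2 - 10*cos(m) + 13)*sin(m)/((cos(m) - 3)^2*(cos(m) + 1)^2)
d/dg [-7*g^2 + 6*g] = 6 - 14*g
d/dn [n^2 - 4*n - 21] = 2*n - 4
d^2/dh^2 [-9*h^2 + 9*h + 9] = -18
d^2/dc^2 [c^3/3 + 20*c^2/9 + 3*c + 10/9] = 2*c + 40/9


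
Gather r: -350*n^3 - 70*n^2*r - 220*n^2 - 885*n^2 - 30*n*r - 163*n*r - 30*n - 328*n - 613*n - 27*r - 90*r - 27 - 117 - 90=-350*n^3 - 1105*n^2 - 971*n + r*(-70*n^2 - 193*n - 117) - 234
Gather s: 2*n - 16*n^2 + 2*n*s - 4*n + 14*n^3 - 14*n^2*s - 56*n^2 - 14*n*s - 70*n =14*n^3 - 72*n^2 - 72*n + s*(-14*n^2 - 12*n)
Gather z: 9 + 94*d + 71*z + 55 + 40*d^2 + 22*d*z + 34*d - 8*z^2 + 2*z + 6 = 40*d^2 + 128*d - 8*z^2 + z*(22*d + 73) + 70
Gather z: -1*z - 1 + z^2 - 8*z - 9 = z^2 - 9*z - 10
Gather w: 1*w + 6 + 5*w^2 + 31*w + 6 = 5*w^2 + 32*w + 12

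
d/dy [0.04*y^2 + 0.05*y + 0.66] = 0.08*y + 0.05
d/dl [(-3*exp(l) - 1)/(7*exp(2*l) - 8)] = (21*exp(2*l) + 14*exp(l) + 24)*exp(l)/(49*exp(4*l) - 112*exp(2*l) + 64)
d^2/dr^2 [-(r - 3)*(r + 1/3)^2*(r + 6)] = -12*r^2 - 22*r + 286/9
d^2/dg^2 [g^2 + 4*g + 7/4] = 2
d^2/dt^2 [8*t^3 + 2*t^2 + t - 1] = 48*t + 4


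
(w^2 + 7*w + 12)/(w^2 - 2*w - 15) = (w + 4)/(w - 5)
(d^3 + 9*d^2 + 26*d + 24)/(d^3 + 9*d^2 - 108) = (d^3 + 9*d^2 + 26*d + 24)/(d^3 + 9*d^2 - 108)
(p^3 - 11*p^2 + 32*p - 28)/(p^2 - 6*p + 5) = (p^3 - 11*p^2 + 32*p - 28)/(p^2 - 6*p + 5)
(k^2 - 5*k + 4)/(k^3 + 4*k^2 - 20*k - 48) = (k - 1)/(k^2 + 8*k + 12)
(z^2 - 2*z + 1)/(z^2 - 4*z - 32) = (-z^2 + 2*z - 1)/(-z^2 + 4*z + 32)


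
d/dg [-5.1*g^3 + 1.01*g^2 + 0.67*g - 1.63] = -15.3*g^2 + 2.02*g + 0.67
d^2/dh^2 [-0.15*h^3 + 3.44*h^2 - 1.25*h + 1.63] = 6.88 - 0.9*h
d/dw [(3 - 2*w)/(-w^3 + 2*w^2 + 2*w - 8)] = (-4*w^3 + 13*w^2 - 12*w + 10)/(w^6 - 4*w^5 + 24*w^3 - 28*w^2 - 32*w + 64)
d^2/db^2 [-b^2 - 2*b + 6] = -2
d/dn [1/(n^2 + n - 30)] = (-2*n - 1)/(n^2 + n - 30)^2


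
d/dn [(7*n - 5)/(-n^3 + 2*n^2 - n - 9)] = (-7*n^3 + 14*n^2 - 7*n + (7*n - 5)*(3*n^2 - 4*n + 1) - 63)/(n^3 - 2*n^2 + n + 9)^2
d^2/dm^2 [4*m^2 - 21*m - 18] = 8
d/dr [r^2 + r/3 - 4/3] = 2*r + 1/3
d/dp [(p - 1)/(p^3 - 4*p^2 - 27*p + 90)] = (p^3 - 4*p^2 - 27*p + (p - 1)*(-3*p^2 + 8*p + 27) + 90)/(p^3 - 4*p^2 - 27*p + 90)^2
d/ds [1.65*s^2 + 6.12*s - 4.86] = 3.3*s + 6.12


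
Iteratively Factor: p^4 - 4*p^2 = (p + 2)*(p^3 - 2*p^2) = p*(p + 2)*(p^2 - 2*p) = p^2*(p + 2)*(p - 2)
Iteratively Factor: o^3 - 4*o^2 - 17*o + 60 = (o + 4)*(o^2 - 8*o + 15) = (o - 3)*(o + 4)*(o - 5)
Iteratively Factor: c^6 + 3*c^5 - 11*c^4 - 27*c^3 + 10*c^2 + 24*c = (c - 1)*(c^5 + 4*c^4 - 7*c^3 - 34*c^2 - 24*c) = (c - 1)*(c + 1)*(c^4 + 3*c^3 - 10*c^2 - 24*c) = (c - 1)*(c + 1)*(c + 2)*(c^3 + c^2 - 12*c) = c*(c - 1)*(c + 1)*(c + 2)*(c^2 + c - 12) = c*(c - 1)*(c + 1)*(c + 2)*(c + 4)*(c - 3)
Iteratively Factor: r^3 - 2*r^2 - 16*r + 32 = (r + 4)*(r^2 - 6*r + 8) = (r - 2)*(r + 4)*(r - 4)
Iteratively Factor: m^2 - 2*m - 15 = (m - 5)*(m + 3)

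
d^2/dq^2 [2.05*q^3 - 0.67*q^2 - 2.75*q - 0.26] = 12.3*q - 1.34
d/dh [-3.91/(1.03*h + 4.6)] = 4.0273/(1.03*h + 4.6)^2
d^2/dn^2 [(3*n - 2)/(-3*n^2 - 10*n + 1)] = 2*(-4*(3*n - 2)*(3*n + 5)^2 + 3*(9*n + 8)*(3*n^2 + 10*n - 1))/(3*n^2 + 10*n - 1)^3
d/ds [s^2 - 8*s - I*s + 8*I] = 2*s - 8 - I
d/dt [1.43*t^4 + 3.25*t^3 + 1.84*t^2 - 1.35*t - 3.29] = 5.72*t^3 + 9.75*t^2 + 3.68*t - 1.35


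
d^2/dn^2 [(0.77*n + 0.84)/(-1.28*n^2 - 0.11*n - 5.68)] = (-(0.77*n + 0.84)*(2.56*n + 0.11)*(5.12*n + 0.22) + (5.9136*n + 2.3198)*(1.28*n^2 + 0.11*n + 5.68))/(1.28*n^2 + 0.11*n + 5.68)^3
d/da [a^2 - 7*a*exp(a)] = -7*a*exp(a) + 2*a - 7*exp(a)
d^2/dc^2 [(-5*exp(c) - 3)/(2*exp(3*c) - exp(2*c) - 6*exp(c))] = (-80*exp(5*c) - 78*exp(4*c) - 179*exp(3*c) + 90*exp(2*c) - 54*exp(c) - 108)*exp(-c)/(8*exp(6*c) - 12*exp(5*c) - 66*exp(4*c) + 71*exp(3*c) + 198*exp(2*c) - 108*exp(c) - 216)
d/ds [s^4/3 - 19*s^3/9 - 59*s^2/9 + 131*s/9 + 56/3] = 4*s^3/3 - 19*s^2/3 - 118*s/9 + 131/9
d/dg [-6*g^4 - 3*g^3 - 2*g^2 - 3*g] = -24*g^3 - 9*g^2 - 4*g - 3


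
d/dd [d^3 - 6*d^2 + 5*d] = 3*d^2 - 12*d + 5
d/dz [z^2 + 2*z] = 2*z + 2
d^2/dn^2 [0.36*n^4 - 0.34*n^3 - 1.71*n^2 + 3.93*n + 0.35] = 4.32*n^2 - 2.04*n - 3.42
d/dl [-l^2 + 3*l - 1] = 3 - 2*l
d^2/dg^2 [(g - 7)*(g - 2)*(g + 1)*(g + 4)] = 12*g^2 - 24*g - 54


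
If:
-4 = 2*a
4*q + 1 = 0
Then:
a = -2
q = -1/4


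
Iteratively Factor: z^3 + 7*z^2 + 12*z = (z + 3)*(z^2 + 4*z) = z*(z + 3)*(z + 4)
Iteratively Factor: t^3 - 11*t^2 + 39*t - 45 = (t - 3)*(t^2 - 8*t + 15) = (t - 3)^2*(t - 5)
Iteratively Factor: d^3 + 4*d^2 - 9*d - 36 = (d - 3)*(d^2 + 7*d + 12) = (d - 3)*(d + 3)*(d + 4)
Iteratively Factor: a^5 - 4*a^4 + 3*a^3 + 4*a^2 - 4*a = (a + 1)*(a^4 - 5*a^3 + 8*a^2 - 4*a) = (a - 1)*(a + 1)*(a^3 - 4*a^2 + 4*a) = a*(a - 1)*(a + 1)*(a^2 - 4*a + 4) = a*(a - 2)*(a - 1)*(a + 1)*(a - 2)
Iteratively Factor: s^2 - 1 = (s + 1)*(s - 1)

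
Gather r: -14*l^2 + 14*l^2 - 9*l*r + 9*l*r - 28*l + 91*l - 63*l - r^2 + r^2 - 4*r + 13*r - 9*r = 0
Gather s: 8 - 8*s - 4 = 4 - 8*s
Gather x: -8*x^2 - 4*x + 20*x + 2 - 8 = -8*x^2 + 16*x - 6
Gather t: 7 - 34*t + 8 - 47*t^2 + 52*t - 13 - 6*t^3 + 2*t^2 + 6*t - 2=-6*t^3 - 45*t^2 + 24*t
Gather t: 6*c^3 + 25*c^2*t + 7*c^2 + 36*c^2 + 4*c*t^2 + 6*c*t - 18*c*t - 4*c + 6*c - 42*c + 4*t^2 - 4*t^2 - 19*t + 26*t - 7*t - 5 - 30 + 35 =6*c^3 + 43*c^2 + 4*c*t^2 - 40*c + t*(25*c^2 - 12*c)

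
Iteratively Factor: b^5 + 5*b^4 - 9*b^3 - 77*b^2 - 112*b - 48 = (b + 4)*(b^4 + b^3 - 13*b^2 - 25*b - 12) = (b + 1)*(b + 4)*(b^3 - 13*b - 12) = (b + 1)*(b + 3)*(b + 4)*(b^2 - 3*b - 4) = (b - 4)*(b + 1)*(b + 3)*(b + 4)*(b + 1)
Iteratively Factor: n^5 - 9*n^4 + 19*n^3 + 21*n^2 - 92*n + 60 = (n - 2)*(n^4 - 7*n^3 + 5*n^2 + 31*n - 30) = (n - 3)*(n - 2)*(n^3 - 4*n^2 - 7*n + 10) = (n - 3)*(n - 2)*(n - 1)*(n^2 - 3*n - 10) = (n - 3)*(n - 2)*(n - 1)*(n + 2)*(n - 5)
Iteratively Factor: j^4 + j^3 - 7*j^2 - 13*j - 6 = (j + 1)*(j^3 - 7*j - 6) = (j + 1)^2*(j^2 - j - 6) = (j - 3)*(j + 1)^2*(j + 2)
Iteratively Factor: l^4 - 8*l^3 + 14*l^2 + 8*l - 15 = (l - 1)*(l^3 - 7*l^2 + 7*l + 15) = (l - 5)*(l - 1)*(l^2 - 2*l - 3) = (l - 5)*(l - 3)*(l - 1)*(l + 1)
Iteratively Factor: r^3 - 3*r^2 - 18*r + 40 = (r - 5)*(r^2 + 2*r - 8) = (r - 5)*(r - 2)*(r + 4)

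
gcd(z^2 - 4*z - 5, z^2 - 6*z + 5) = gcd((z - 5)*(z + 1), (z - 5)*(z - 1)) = z - 5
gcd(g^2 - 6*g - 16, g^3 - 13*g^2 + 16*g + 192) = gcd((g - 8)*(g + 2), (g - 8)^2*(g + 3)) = g - 8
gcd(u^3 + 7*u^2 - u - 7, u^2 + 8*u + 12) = 1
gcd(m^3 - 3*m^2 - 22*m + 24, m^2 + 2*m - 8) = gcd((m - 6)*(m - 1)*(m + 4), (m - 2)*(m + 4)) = m + 4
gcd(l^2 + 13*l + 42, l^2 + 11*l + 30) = l + 6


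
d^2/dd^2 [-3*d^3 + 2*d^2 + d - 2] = 4 - 18*d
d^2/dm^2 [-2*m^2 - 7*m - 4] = -4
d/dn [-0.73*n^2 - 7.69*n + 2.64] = -1.46*n - 7.69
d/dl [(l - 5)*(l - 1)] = 2*l - 6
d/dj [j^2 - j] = 2*j - 1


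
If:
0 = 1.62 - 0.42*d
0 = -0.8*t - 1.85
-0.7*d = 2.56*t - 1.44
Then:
No Solution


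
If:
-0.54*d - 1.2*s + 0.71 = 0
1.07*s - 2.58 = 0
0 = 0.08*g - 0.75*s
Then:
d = -4.04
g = 22.61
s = 2.41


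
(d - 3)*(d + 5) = d^2 + 2*d - 15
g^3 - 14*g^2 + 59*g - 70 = (g - 7)*(g - 5)*(g - 2)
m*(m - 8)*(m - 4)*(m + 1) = m^4 - 11*m^3 + 20*m^2 + 32*m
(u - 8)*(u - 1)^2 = u^3 - 10*u^2 + 17*u - 8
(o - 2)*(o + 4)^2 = o^3 + 6*o^2 - 32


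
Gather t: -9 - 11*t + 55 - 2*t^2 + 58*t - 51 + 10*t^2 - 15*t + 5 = 8*t^2 + 32*t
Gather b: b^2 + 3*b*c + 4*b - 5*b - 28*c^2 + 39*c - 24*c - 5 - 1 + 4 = b^2 + b*(3*c - 1) - 28*c^2 + 15*c - 2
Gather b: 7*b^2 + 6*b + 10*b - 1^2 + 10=7*b^2 + 16*b + 9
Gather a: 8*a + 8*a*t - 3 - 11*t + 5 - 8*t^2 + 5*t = a*(8*t + 8) - 8*t^2 - 6*t + 2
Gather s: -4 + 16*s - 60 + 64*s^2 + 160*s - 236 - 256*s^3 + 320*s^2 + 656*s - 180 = -256*s^3 + 384*s^2 + 832*s - 480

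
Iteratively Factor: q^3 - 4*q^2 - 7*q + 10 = (q + 2)*(q^2 - 6*q + 5) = (q - 5)*(q + 2)*(q - 1)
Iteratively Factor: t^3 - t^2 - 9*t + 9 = (t - 3)*(t^2 + 2*t - 3) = (t - 3)*(t - 1)*(t + 3)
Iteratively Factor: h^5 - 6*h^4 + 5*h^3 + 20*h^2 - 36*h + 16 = (h - 2)*(h^4 - 4*h^3 - 3*h^2 + 14*h - 8) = (h - 2)*(h - 1)*(h^3 - 3*h^2 - 6*h + 8) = (h - 2)*(h - 1)*(h + 2)*(h^2 - 5*h + 4) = (h - 2)*(h - 1)^2*(h + 2)*(h - 4)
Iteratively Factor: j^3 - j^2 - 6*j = (j + 2)*(j^2 - 3*j) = (j - 3)*(j + 2)*(j)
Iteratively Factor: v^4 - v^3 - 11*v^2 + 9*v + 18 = (v + 3)*(v^3 - 4*v^2 + v + 6) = (v + 1)*(v + 3)*(v^2 - 5*v + 6) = (v - 2)*(v + 1)*(v + 3)*(v - 3)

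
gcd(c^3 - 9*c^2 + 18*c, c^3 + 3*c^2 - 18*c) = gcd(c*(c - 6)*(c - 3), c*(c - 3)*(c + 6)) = c^2 - 3*c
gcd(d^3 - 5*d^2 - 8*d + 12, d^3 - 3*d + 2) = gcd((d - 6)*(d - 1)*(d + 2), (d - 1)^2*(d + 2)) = d^2 + d - 2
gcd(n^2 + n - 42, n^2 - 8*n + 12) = n - 6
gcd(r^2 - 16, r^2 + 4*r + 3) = 1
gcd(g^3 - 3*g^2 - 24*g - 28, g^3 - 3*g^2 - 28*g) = g - 7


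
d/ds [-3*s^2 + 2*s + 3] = 2 - 6*s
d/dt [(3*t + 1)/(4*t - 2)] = -5/(2*(2*t - 1)^2)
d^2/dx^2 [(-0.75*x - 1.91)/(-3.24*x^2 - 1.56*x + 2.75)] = ((0.75*x + 1.91)*(6.48*x + 1.56)*(12.96*x + 3.12) - (14.58*x + 14.7168)*(3.24*x^2 + 1.56*x - 2.75))/(3.24*x^2 + 1.56*x - 2.75)^3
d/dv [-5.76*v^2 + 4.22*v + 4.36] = 4.22 - 11.52*v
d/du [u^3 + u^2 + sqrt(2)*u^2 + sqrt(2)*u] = 3*u^2 + 2*u + 2*sqrt(2)*u + sqrt(2)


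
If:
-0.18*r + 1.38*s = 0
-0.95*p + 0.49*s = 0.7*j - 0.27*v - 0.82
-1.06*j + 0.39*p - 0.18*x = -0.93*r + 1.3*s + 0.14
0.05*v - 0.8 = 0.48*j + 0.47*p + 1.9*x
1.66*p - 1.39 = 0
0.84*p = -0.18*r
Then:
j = -2.61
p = 0.84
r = -3.91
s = -0.51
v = -5.92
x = -0.13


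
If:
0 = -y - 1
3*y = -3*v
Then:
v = 1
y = -1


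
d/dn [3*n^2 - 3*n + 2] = 6*n - 3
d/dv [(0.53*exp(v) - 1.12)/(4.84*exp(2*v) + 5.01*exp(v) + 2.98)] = (-2.5652*exp(2*v) + 10.8416*exp(v) + 7.1906)*exp(v)/(23.4256*exp(4*v) + 48.4968*exp(3*v) + 53.9465*exp(2*v) + 29.8596*exp(v) + 8.8804)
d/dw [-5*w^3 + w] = 1 - 15*w^2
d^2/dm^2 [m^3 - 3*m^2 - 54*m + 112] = 6*m - 6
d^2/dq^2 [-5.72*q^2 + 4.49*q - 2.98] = -11.4400000000000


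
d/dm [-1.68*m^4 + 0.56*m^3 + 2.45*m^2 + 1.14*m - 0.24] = -6.72*m^3 + 1.68*m^2 + 4.9*m + 1.14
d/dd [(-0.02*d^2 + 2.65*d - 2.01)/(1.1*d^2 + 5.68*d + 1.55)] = (-3.0286*d^2 + 4.36*d + 15.5243)/(1.21*d^4 + 12.496*d^3 + 35.6724*d^2 + 17.608*d + 2.4025)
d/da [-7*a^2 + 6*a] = 6 - 14*a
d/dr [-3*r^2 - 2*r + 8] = -6*r - 2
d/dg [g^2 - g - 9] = 2*g - 1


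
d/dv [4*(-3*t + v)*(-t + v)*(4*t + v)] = -52*t^2 + 12*v^2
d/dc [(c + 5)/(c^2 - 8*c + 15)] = (c^2 - 8*c - 2*(c - 4)*(c + 5) + 15)/(c^2 - 8*c + 15)^2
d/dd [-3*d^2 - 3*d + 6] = -6*d - 3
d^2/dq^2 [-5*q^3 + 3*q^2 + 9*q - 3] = 6 - 30*q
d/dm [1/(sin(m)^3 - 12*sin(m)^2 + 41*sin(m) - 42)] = (-3*sin(m)^2 + 24*sin(m) - 41)*cos(m)/(sin(m)^3 - 12*sin(m)^2 + 41*sin(m) - 42)^2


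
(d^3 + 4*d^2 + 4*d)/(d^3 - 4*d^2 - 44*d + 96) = d*(d^2 + 4*d + 4)/(d^3 - 4*d^2 - 44*d + 96)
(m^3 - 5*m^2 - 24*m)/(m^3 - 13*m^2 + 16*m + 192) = m/(m - 8)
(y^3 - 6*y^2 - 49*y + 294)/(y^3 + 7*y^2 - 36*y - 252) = (y - 7)/(y + 6)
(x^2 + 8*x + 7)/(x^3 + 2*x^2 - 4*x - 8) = (x^2 + 8*x + 7)/(x^3 + 2*x^2 - 4*x - 8)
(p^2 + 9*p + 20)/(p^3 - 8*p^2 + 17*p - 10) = (p^2 + 9*p + 20)/(p^3 - 8*p^2 + 17*p - 10)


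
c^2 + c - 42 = (c - 6)*(c + 7)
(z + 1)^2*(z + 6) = z^3 + 8*z^2 + 13*z + 6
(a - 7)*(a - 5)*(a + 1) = a^3 - 11*a^2 + 23*a + 35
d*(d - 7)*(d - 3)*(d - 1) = d^4 - 11*d^3 + 31*d^2 - 21*d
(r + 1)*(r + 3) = r^2 + 4*r + 3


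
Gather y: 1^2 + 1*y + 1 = y + 2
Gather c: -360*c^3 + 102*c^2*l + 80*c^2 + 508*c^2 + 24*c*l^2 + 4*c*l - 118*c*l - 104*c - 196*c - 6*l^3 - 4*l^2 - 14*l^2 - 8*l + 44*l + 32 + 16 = -360*c^3 + c^2*(102*l + 588) + c*(24*l^2 - 114*l - 300) - 6*l^3 - 18*l^2 + 36*l + 48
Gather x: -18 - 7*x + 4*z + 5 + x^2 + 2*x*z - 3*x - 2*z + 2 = x^2 + x*(2*z - 10) + 2*z - 11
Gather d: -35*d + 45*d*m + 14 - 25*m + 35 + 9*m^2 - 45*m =d*(45*m - 35) + 9*m^2 - 70*m + 49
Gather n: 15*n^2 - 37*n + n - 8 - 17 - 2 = 15*n^2 - 36*n - 27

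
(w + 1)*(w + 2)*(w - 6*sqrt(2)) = w^3 - 6*sqrt(2)*w^2 + 3*w^2 - 18*sqrt(2)*w + 2*w - 12*sqrt(2)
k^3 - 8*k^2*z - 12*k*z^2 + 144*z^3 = (k - 6*z)^2*(k + 4*z)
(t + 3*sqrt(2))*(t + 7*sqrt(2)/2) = t^2 + 13*sqrt(2)*t/2 + 21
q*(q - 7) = q^2 - 7*q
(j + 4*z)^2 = j^2 + 8*j*z + 16*z^2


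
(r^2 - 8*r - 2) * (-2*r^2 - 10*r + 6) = -2*r^4 + 6*r^3 + 90*r^2 - 28*r - 12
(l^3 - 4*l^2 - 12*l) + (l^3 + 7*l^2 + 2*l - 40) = 2*l^3 + 3*l^2 - 10*l - 40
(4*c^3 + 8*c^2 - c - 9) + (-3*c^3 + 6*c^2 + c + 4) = c^3 + 14*c^2 - 5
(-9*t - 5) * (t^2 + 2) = -9*t^3 - 5*t^2 - 18*t - 10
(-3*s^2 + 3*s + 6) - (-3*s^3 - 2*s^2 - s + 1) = 3*s^3 - s^2 + 4*s + 5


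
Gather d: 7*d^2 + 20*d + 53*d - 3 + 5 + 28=7*d^2 + 73*d + 30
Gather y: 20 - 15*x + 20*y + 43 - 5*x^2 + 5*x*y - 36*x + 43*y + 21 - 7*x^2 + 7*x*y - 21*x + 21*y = -12*x^2 - 72*x + y*(12*x + 84) + 84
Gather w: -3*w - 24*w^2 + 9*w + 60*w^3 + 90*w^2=60*w^3 + 66*w^2 + 6*w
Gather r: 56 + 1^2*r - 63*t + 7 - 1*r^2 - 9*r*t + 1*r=-r^2 + r*(2 - 9*t) - 63*t + 63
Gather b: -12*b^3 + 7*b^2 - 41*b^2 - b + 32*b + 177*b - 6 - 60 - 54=-12*b^3 - 34*b^2 + 208*b - 120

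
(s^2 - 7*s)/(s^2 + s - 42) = s*(s - 7)/(s^2 + s - 42)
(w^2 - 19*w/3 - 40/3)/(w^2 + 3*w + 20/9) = 3*(w - 8)/(3*w + 4)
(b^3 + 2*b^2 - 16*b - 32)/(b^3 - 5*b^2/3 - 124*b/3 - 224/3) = 3*(b^2 - 2*b - 8)/(3*b^2 - 17*b - 56)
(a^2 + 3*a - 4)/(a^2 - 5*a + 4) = (a + 4)/(a - 4)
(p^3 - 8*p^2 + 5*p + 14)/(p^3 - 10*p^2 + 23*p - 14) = (p + 1)/(p - 1)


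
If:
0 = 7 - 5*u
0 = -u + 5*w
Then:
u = 7/5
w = 7/25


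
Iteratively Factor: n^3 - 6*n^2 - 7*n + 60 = (n + 3)*(n^2 - 9*n + 20) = (n - 5)*(n + 3)*(n - 4)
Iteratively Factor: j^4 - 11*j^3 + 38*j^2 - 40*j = (j)*(j^3 - 11*j^2 + 38*j - 40) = j*(j - 5)*(j^2 - 6*j + 8) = j*(j - 5)*(j - 2)*(j - 4)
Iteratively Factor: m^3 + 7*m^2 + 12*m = (m + 3)*(m^2 + 4*m) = m*(m + 3)*(m + 4)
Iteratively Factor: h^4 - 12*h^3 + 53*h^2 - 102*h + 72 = (h - 4)*(h^3 - 8*h^2 + 21*h - 18) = (h - 4)*(h - 3)*(h^2 - 5*h + 6) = (h - 4)*(h - 3)*(h - 2)*(h - 3)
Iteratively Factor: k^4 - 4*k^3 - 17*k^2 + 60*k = (k)*(k^3 - 4*k^2 - 17*k + 60) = k*(k - 3)*(k^2 - k - 20) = k*(k - 3)*(k + 4)*(k - 5)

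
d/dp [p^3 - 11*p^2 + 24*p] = 3*p^2 - 22*p + 24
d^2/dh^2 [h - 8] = 0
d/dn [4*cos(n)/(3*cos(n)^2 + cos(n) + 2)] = 4*(1 - 3*sin(n)^2)*sin(n)/(3*cos(n)^2 + cos(n) + 2)^2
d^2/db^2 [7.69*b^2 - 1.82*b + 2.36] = 15.3800000000000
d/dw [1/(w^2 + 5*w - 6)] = (-2*w - 5)/(w^2 + 5*w - 6)^2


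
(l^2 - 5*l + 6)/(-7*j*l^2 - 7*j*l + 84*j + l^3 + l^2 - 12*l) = (2 - l)/(7*j*l + 28*j - l^2 - 4*l)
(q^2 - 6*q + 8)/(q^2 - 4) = (q - 4)/(q + 2)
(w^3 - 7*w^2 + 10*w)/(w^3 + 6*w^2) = (w^2 - 7*w + 10)/(w*(w + 6))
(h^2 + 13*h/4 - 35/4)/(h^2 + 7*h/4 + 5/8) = 2*(4*h^2 + 13*h - 35)/(8*h^2 + 14*h + 5)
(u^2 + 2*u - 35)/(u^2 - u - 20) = (u + 7)/(u + 4)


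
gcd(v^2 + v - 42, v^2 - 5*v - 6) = v - 6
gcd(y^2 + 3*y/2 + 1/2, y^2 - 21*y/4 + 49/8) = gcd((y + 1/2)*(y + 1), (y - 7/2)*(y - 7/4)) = 1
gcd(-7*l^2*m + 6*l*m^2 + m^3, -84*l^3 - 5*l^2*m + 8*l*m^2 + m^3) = 7*l + m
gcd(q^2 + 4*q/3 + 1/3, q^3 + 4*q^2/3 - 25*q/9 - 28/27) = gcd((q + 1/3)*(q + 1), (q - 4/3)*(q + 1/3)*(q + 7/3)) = q + 1/3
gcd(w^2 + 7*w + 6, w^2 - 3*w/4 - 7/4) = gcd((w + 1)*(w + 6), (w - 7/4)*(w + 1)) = w + 1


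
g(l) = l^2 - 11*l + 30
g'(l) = 2*l - 11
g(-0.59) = 36.84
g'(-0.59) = -12.18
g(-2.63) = 65.85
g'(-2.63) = -16.26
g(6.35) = 0.47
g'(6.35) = 1.70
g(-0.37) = 34.21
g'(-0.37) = -11.74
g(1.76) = 13.74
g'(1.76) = -7.48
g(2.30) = 9.99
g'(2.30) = -6.40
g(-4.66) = 102.98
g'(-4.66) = -20.32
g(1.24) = 17.90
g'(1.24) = -8.52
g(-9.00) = 210.00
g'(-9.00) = -29.00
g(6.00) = 0.00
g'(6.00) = 1.00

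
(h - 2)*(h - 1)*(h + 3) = h^3 - 7*h + 6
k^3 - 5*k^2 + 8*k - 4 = (k - 2)^2*(k - 1)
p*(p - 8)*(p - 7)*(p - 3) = p^4 - 18*p^3 + 101*p^2 - 168*p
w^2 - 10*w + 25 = (w - 5)^2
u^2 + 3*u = u*(u + 3)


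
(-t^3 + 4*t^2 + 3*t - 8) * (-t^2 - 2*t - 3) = t^5 - 2*t^4 - 8*t^3 - 10*t^2 + 7*t + 24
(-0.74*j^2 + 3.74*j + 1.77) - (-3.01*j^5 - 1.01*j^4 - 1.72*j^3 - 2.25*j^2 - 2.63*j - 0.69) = 3.01*j^5 + 1.01*j^4 + 1.72*j^3 + 1.51*j^2 + 6.37*j + 2.46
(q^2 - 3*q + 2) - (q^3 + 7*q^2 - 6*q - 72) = -q^3 - 6*q^2 + 3*q + 74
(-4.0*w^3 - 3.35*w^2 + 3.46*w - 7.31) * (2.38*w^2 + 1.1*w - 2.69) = -9.52*w^5 - 12.373*w^4 + 15.3098*w^3 - 4.5803*w^2 - 17.3484*w + 19.6639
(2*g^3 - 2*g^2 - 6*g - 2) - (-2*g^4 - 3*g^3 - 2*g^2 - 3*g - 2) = 2*g^4 + 5*g^3 - 3*g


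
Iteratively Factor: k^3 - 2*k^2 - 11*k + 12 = (k + 3)*(k^2 - 5*k + 4) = (k - 4)*(k + 3)*(k - 1)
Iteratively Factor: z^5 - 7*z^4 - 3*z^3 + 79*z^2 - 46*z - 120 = (z - 2)*(z^4 - 5*z^3 - 13*z^2 + 53*z + 60) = (z - 2)*(z + 1)*(z^3 - 6*z^2 - 7*z + 60) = (z - 4)*(z - 2)*(z + 1)*(z^2 - 2*z - 15) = (z - 4)*(z - 2)*(z + 1)*(z + 3)*(z - 5)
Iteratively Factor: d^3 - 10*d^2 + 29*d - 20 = (d - 1)*(d^2 - 9*d + 20) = (d - 4)*(d - 1)*(d - 5)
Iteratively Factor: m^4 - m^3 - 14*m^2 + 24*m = (m - 3)*(m^3 + 2*m^2 - 8*m) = (m - 3)*(m - 2)*(m^2 + 4*m) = (m - 3)*(m - 2)*(m + 4)*(m)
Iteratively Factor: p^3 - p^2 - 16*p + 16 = (p - 1)*(p^2 - 16) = (p - 1)*(p + 4)*(p - 4)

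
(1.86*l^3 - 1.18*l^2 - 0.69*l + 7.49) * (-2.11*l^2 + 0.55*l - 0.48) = -3.9246*l^5 + 3.5128*l^4 - 0.0859000000000003*l^3 - 15.617*l^2 + 4.4507*l - 3.5952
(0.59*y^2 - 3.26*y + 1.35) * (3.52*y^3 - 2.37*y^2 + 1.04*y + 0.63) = 2.0768*y^5 - 12.8735*y^4 + 13.0918*y^3 - 6.2182*y^2 - 0.6498*y + 0.8505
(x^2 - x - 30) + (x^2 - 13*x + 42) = 2*x^2 - 14*x + 12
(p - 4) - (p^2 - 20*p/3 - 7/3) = -p^2 + 23*p/3 - 5/3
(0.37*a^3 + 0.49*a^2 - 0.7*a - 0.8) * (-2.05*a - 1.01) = -0.7585*a^4 - 1.3782*a^3 + 0.9401*a^2 + 2.347*a + 0.808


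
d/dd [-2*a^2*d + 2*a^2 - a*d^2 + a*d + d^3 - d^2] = -2*a^2 - 2*a*d + a + 3*d^2 - 2*d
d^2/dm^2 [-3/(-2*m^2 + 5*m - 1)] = 6*(-4*m^2 + 10*m + (4*m - 5)^2 - 2)/(2*m^2 - 5*m + 1)^3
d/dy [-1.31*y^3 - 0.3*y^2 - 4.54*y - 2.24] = -3.93*y^2 - 0.6*y - 4.54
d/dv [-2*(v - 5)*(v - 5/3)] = 40/3 - 4*v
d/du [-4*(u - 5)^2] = 40 - 8*u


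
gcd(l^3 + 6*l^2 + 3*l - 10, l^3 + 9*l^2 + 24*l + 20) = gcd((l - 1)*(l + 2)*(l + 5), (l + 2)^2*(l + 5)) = l^2 + 7*l + 10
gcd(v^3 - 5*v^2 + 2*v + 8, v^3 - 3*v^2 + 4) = v^2 - v - 2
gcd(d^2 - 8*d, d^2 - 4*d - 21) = 1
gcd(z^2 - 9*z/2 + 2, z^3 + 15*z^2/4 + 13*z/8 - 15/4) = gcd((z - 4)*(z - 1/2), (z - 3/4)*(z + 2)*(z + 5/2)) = 1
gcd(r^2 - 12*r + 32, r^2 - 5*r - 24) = r - 8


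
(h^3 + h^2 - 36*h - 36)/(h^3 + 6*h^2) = 1 - 5/h - 6/h^2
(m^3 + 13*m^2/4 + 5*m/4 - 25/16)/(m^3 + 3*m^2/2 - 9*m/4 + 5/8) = (4*m + 5)/(2*(2*m - 1))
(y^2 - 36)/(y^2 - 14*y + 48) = (y + 6)/(y - 8)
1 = 1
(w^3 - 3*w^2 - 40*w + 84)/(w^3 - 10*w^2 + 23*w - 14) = (w + 6)/(w - 1)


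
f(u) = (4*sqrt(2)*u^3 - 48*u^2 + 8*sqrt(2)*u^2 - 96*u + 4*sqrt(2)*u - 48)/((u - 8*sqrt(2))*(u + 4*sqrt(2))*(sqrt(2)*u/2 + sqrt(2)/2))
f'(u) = (12*sqrt(2)*u^2 - 96*u + 16*sqrt(2)*u - 96 + 4*sqrt(2))/((u - 8*sqrt(2))*(u + 4*sqrt(2))*(sqrt(2)*u/2 + sqrt(2)/2)) - sqrt(2)*(4*sqrt(2)*u^3 - 48*u^2 + 8*sqrt(2)*u^2 - 96*u + 4*sqrt(2)*u - 48)/(2*(u - 8*sqrt(2))*(u + 4*sqrt(2))*(sqrt(2)*u/2 + sqrt(2)/2)^2) - (4*sqrt(2)*u^3 - 48*u^2 + 8*sqrt(2)*u^2 - 96*u + 4*sqrt(2)*u - 48)/((u - 8*sqrt(2))*(u + 4*sqrt(2))^2*(sqrt(2)*u/2 + sqrt(2)/2)) - (4*sqrt(2)*u^3 - 48*u^2 + 8*sqrt(2)*u^2 - 96*u + 4*sqrt(2)*u - 48)/((u - 8*sqrt(2))^2*(u + 4*sqrt(2))*(sqrt(2)*u/2 + sqrt(2)/2)) = 8*(-u^2 + 2*sqrt(2)*u^2 - 128*u + 12*sqrt(2)*u - 112 + 384*sqrt(2))/(u^4 - 8*sqrt(2)*u^3 - 96*u^2 + 512*sqrt(2)*u + 4096)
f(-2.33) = -2.54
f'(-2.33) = 2.72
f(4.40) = 2.54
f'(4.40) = -0.04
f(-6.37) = 50.61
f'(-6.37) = 60.99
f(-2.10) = -1.95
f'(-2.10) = 2.36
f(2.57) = 2.35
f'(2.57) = 0.24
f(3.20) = 2.47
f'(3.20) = 0.15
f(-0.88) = 0.15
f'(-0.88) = 1.25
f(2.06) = 2.20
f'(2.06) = 0.33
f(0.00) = 1.06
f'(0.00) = 0.84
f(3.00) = 2.44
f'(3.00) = 0.18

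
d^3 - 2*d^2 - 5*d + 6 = (d - 3)*(d - 1)*(d + 2)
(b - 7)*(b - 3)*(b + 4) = b^3 - 6*b^2 - 19*b + 84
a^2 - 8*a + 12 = (a - 6)*(a - 2)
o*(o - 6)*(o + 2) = o^3 - 4*o^2 - 12*o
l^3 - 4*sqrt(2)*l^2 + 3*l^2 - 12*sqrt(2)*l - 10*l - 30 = (l + 3)*(l - 5*sqrt(2))*(l + sqrt(2))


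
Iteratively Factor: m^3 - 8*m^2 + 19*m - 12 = (m - 4)*(m^2 - 4*m + 3) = (m - 4)*(m - 3)*(m - 1)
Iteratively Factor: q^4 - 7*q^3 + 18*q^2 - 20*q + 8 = (q - 1)*(q^3 - 6*q^2 + 12*q - 8) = (q - 2)*(q - 1)*(q^2 - 4*q + 4) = (q - 2)^2*(q - 1)*(q - 2)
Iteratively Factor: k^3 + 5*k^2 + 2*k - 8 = (k + 2)*(k^2 + 3*k - 4) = (k - 1)*(k + 2)*(k + 4)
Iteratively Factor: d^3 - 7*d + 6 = (d - 2)*(d^2 + 2*d - 3) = (d - 2)*(d - 1)*(d + 3)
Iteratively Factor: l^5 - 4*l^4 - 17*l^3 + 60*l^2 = (l)*(l^4 - 4*l^3 - 17*l^2 + 60*l) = l^2*(l^3 - 4*l^2 - 17*l + 60) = l^2*(l - 3)*(l^2 - l - 20) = l^2*(l - 5)*(l - 3)*(l + 4)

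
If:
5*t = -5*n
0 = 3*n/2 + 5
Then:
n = -10/3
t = 10/3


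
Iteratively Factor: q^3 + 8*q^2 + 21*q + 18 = (q + 2)*(q^2 + 6*q + 9) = (q + 2)*(q + 3)*(q + 3)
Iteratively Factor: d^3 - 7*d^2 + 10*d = (d)*(d^2 - 7*d + 10) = d*(d - 5)*(d - 2)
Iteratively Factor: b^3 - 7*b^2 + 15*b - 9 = (b - 3)*(b^2 - 4*b + 3) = (b - 3)*(b - 1)*(b - 3)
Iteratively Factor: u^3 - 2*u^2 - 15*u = (u - 5)*(u^2 + 3*u) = (u - 5)*(u + 3)*(u)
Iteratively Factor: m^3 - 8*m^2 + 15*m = (m - 5)*(m^2 - 3*m) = m*(m - 5)*(m - 3)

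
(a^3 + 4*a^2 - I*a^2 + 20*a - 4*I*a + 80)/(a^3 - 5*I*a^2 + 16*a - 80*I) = (a + 4)/(a - 4*I)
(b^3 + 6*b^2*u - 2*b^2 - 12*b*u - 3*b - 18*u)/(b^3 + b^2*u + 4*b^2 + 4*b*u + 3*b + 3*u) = (b^2 + 6*b*u - 3*b - 18*u)/(b^2 + b*u + 3*b + 3*u)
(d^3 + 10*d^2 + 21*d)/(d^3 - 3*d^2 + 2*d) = (d^2 + 10*d + 21)/(d^2 - 3*d + 2)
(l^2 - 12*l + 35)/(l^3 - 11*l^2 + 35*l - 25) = (l - 7)/(l^2 - 6*l + 5)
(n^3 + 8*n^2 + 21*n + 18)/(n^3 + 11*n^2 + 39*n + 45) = (n + 2)/(n + 5)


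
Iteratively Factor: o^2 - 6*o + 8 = (o - 4)*(o - 2)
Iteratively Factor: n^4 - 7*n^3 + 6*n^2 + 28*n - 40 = (n - 2)*(n^3 - 5*n^2 - 4*n + 20) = (n - 2)^2*(n^2 - 3*n - 10) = (n - 5)*(n - 2)^2*(n + 2)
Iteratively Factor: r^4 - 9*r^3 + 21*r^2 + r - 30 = (r - 2)*(r^3 - 7*r^2 + 7*r + 15) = (r - 2)*(r + 1)*(r^2 - 8*r + 15) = (r - 3)*(r - 2)*(r + 1)*(r - 5)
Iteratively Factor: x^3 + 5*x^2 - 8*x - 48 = (x + 4)*(x^2 + x - 12) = (x + 4)^2*(x - 3)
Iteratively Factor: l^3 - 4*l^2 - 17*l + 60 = (l - 5)*(l^2 + l - 12) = (l - 5)*(l + 4)*(l - 3)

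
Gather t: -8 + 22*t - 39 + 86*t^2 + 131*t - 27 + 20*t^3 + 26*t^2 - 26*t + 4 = 20*t^3 + 112*t^2 + 127*t - 70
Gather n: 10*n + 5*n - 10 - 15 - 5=15*n - 30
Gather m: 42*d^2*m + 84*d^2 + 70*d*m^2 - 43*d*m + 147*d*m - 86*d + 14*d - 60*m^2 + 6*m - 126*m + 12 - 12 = 84*d^2 - 72*d + m^2*(70*d - 60) + m*(42*d^2 + 104*d - 120)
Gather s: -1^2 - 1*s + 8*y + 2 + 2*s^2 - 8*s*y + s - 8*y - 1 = 2*s^2 - 8*s*y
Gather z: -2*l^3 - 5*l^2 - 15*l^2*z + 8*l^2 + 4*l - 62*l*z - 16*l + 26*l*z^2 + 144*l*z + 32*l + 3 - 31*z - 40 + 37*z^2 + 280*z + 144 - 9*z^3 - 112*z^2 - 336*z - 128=-2*l^3 + 3*l^2 + 20*l - 9*z^3 + z^2*(26*l - 75) + z*(-15*l^2 + 82*l - 87) - 21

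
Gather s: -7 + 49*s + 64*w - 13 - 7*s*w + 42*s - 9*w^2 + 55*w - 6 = s*(91 - 7*w) - 9*w^2 + 119*w - 26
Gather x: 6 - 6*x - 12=-6*x - 6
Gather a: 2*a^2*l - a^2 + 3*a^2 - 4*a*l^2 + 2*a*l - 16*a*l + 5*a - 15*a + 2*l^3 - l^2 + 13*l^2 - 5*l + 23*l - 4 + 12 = a^2*(2*l + 2) + a*(-4*l^2 - 14*l - 10) + 2*l^3 + 12*l^2 + 18*l + 8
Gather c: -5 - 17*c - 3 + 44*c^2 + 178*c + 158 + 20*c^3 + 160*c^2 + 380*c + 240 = 20*c^3 + 204*c^2 + 541*c + 390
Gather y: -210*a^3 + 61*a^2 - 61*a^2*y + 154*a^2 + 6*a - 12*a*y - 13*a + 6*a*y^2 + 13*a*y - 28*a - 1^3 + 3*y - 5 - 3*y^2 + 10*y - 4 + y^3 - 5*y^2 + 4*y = -210*a^3 + 215*a^2 - 35*a + y^3 + y^2*(6*a - 8) + y*(-61*a^2 + a + 17) - 10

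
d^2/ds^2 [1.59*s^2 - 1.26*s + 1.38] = 3.18000000000000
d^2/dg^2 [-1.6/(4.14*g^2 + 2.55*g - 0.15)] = (54.84672*g^2 + 33.7824*g - 1.6*(8.28*g + 2.55)*(16.56*g + 5.1) - 1.9872)/(4.14*g^2 + 2.55*g - 0.15)^3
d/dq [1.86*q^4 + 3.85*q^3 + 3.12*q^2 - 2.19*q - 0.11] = 7.44*q^3 + 11.55*q^2 + 6.24*q - 2.19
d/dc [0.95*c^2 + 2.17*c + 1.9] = 1.9*c + 2.17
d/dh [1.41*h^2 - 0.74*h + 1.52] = 2.82*h - 0.74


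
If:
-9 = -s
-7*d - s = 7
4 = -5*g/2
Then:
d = -16/7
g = -8/5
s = 9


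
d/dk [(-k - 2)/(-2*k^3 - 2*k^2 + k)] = 2*(-2*k^3 - 7*k^2 - 4*k + 1)/(k^2*(4*k^4 + 8*k^3 - 4*k + 1))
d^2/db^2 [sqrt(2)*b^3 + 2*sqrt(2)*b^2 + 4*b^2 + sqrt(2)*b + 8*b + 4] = 6*sqrt(2)*b + 4*sqrt(2) + 8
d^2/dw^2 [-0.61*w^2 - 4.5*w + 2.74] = -1.22000000000000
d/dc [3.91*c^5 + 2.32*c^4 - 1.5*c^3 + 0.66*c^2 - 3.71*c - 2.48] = 19.55*c^4 + 9.28*c^3 - 4.5*c^2 + 1.32*c - 3.71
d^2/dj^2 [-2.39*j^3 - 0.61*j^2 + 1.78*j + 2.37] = -14.34*j - 1.22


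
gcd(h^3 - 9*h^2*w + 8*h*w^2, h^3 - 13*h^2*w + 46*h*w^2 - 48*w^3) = -h + 8*w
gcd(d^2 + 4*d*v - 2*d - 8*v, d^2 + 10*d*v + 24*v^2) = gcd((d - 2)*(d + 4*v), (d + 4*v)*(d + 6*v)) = d + 4*v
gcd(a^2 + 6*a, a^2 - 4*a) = a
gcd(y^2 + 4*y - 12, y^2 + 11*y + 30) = y + 6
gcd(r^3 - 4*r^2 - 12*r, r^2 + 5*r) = r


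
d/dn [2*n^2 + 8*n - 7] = 4*n + 8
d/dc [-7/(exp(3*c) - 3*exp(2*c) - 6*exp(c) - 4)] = 21*(exp(2*c) - 2*exp(c) - 2)*exp(c)/(-exp(3*c) + 3*exp(2*c) + 6*exp(c) + 4)^2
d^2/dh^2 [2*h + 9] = 0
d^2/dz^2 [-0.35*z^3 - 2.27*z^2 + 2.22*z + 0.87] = -2.1*z - 4.54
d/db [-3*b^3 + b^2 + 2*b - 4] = -9*b^2 + 2*b + 2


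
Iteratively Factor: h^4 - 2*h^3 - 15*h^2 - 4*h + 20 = (h - 5)*(h^3 + 3*h^2 - 4) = (h - 5)*(h + 2)*(h^2 + h - 2) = (h - 5)*(h + 2)^2*(h - 1)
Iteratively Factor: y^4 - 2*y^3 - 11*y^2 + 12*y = (y - 1)*(y^3 - y^2 - 12*y) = y*(y - 1)*(y^2 - y - 12) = y*(y - 4)*(y - 1)*(y + 3)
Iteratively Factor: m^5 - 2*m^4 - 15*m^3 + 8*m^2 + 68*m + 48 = (m - 3)*(m^4 + m^3 - 12*m^2 - 28*m - 16) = (m - 3)*(m + 2)*(m^3 - m^2 - 10*m - 8) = (m - 3)*(m + 2)^2*(m^2 - 3*m - 4) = (m - 4)*(m - 3)*(m + 2)^2*(m + 1)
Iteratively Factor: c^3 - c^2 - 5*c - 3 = (c - 3)*(c^2 + 2*c + 1) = (c - 3)*(c + 1)*(c + 1)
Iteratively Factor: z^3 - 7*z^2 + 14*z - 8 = (z - 4)*(z^2 - 3*z + 2) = (z - 4)*(z - 1)*(z - 2)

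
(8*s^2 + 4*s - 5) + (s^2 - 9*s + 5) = 9*s^2 - 5*s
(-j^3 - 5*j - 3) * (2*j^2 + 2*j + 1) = -2*j^5 - 2*j^4 - 11*j^3 - 16*j^2 - 11*j - 3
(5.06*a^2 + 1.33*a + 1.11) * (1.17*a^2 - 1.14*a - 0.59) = 5.9202*a^4 - 4.2123*a^3 - 3.2029*a^2 - 2.0501*a - 0.6549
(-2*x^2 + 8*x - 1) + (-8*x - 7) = -2*x^2 - 8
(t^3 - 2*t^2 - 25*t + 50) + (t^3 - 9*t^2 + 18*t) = 2*t^3 - 11*t^2 - 7*t + 50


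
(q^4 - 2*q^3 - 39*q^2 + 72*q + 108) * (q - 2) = q^5 - 4*q^4 - 35*q^3 + 150*q^2 - 36*q - 216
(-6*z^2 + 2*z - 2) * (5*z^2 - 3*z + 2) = -30*z^4 + 28*z^3 - 28*z^2 + 10*z - 4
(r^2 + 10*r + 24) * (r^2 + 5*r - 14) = r^4 + 15*r^3 + 60*r^2 - 20*r - 336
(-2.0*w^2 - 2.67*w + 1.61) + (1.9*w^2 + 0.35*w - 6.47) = -0.1*w^2 - 2.32*w - 4.86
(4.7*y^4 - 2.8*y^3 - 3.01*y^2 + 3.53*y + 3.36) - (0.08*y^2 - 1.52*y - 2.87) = 4.7*y^4 - 2.8*y^3 - 3.09*y^2 + 5.05*y + 6.23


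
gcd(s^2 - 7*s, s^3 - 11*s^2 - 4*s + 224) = s - 7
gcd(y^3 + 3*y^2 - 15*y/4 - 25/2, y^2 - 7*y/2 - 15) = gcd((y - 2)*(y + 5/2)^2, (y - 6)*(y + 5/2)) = y + 5/2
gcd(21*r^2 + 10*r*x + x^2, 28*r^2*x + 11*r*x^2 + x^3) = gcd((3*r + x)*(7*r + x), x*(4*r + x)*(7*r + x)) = 7*r + x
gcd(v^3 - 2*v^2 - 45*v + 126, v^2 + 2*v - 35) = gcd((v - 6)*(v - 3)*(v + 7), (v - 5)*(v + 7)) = v + 7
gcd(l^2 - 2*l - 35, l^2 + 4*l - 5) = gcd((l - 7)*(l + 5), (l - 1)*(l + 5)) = l + 5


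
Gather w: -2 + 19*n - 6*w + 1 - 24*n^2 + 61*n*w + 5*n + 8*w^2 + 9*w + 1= -24*n^2 + 24*n + 8*w^2 + w*(61*n + 3)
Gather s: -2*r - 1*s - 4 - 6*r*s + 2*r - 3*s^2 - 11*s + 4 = -3*s^2 + s*(-6*r - 12)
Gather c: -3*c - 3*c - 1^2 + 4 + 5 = 8 - 6*c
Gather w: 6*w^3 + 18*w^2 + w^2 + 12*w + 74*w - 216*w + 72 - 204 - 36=6*w^3 + 19*w^2 - 130*w - 168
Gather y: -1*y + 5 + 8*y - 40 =7*y - 35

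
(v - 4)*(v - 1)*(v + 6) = v^3 + v^2 - 26*v + 24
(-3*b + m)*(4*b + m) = -12*b^2 + b*m + m^2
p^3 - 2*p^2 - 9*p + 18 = (p - 3)*(p - 2)*(p + 3)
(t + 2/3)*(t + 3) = t^2 + 11*t/3 + 2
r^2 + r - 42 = (r - 6)*(r + 7)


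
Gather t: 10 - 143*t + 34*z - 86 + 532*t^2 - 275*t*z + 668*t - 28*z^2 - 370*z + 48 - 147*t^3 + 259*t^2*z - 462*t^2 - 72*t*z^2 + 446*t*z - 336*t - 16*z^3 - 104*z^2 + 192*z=-147*t^3 + t^2*(259*z + 70) + t*(-72*z^2 + 171*z + 189) - 16*z^3 - 132*z^2 - 144*z - 28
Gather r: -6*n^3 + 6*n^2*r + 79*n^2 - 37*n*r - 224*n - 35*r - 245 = -6*n^3 + 79*n^2 - 224*n + r*(6*n^2 - 37*n - 35) - 245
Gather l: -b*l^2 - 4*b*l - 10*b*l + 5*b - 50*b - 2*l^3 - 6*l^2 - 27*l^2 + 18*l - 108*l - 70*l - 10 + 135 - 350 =-45*b - 2*l^3 + l^2*(-b - 33) + l*(-14*b - 160) - 225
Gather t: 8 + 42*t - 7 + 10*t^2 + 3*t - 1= 10*t^2 + 45*t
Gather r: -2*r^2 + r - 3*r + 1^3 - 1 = -2*r^2 - 2*r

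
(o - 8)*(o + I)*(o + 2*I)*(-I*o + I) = -I*o^4 + 3*o^3 + 9*I*o^3 - 27*o^2 - 6*I*o^2 + 24*o - 18*I*o + 16*I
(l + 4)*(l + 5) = l^2 + 9*l + 20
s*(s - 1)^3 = s^4 - 3*s^3 + 3*s^2 - s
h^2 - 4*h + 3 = (h - 3)*(h - 1)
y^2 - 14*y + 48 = (y - 8)*(y - 6)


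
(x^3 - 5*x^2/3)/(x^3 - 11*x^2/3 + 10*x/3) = x/(x - 2)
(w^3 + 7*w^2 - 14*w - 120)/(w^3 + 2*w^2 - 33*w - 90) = (w^2 + 2*w - 24)/(w^2 - 3*w - 18)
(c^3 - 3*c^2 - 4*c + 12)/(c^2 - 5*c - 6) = (-c^3 + 3*c^2 + 4*c - 12)/(-c^2 + 5*c + 6)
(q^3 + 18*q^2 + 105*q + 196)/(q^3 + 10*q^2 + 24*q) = (q^2 + 14*q + 49)/(q*(q + 6))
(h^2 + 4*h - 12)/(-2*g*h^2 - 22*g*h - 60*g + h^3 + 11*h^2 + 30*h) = (2 - h)/(2*g*h + 10*g - h^2 - 5*h)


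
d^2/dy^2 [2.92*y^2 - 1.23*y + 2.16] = 5.84000000000000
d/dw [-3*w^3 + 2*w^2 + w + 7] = -9*w^2 + 4*w + 1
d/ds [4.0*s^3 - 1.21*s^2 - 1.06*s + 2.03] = 12.0*s^2 - 2.42*s - 1.06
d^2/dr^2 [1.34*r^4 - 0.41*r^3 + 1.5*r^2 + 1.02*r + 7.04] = 16.08*r^2 - 2.46*r + 3.0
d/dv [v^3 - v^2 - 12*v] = 3*v^2 - 2*v - 12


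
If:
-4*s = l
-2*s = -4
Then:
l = -8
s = 2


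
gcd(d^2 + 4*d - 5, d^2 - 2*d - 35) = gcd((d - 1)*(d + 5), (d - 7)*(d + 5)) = d + 5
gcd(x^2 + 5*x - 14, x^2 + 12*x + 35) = x + 7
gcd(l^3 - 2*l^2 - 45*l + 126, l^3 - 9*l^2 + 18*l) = l^2 - 9*l + 18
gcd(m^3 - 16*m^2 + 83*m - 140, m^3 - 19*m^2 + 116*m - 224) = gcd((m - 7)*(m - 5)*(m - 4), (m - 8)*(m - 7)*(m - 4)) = m^2 - 11*m + 28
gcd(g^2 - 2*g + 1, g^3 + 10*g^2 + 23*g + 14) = 1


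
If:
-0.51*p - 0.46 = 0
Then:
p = -0.90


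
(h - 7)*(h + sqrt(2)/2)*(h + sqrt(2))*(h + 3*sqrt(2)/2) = h^4 - 7*h^3 + 3*sqrt(2)*h^3 - 21*sqrt(2)*h^2 + 11*h^2/2 - 77*h/2 + 3*sqrt(2)*h/2 - 21*sqrt(2)/2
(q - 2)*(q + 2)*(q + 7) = q^3 + 7*q^2 - 4*q - 28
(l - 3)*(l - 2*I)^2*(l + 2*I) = l^4 - 3*l^3 - 2*I*l^3 + 4*l^2 + 6*I*l^2 - 12*l - 8*I*l + 24*I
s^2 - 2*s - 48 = (s - 8)*(s + 6)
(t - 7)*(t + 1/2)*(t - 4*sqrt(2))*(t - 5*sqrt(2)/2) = t^4 - 13*sqrt(2)*t^3/2 - 13*t^3/2 + 33*t^2/2 + 169*sqrt(2)*t^2/4 - 130*t + 91*sqrt(2)*t/4 - 70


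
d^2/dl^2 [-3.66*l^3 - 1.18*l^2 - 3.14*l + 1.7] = -21.96*l - 2.36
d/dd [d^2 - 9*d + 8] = 2*d - 9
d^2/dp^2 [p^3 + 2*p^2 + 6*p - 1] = 6*p + 4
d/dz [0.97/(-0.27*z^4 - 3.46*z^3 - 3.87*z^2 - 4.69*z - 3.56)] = (1.0476*z^3 + 10.0686*z^2 + 7.5078*z + 4.5493)/(0.27*z^4 + 3.46*z^3 + 3.87*z^2 + 4.69*z + 3.56)^2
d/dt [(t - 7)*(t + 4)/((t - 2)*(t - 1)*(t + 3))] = (-t^4 + 6*t^3 + 77*t^2 + 12*t - 214)/(t^6 - 14*t^4 + 12*t^3 + 49*t^2 - 84*t + 36)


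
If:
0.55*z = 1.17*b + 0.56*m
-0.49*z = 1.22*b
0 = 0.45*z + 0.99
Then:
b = 0.88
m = -4.01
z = -2.20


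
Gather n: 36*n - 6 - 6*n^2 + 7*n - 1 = -6*n^2 + 43*n - 7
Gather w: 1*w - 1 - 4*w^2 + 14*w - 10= -4*w^2 + 15*w - 11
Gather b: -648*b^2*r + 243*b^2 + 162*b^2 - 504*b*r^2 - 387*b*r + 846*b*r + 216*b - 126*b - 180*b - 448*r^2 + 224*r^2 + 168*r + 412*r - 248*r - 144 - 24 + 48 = b^2*(405 - 648*r) + b*(-504*r^2 + 459*r - 90) - 224*r^2 + 332*r - 120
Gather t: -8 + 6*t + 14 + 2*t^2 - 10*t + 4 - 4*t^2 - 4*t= -2*t^2 - 8*t + 10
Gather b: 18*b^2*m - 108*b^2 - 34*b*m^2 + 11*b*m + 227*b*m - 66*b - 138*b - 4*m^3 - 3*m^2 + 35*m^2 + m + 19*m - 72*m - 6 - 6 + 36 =b^2*(18*m - 108) + b*(-34*m^2 + 238*m - 204) - 4*m^3 + 32*m^2 - 52*m + 24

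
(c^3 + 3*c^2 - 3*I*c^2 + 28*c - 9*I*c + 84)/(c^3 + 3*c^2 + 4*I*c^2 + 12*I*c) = (c - 7*I)/c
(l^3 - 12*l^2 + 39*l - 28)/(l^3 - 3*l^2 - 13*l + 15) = (l^2 - 11*l + 28)/(l^2 - 2*l - 15)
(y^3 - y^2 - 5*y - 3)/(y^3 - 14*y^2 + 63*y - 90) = (y^2 + 2*y + 1)/(y^2 - 11*y + 30)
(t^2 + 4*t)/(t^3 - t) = (t + 4)/(t^2 - 1)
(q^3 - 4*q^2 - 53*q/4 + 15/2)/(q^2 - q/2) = q - 7/2 - 15/q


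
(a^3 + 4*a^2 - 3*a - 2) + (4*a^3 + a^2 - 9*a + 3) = 5*a^3 + 5*a^2 - 12*a + 1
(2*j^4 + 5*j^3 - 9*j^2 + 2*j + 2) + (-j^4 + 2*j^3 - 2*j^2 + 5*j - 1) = j^4 + 7*j^3 - 11*j^2 + 7*j + 1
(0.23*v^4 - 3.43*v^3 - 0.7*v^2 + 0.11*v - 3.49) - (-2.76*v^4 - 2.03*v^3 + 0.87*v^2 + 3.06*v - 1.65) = 2.99*v^4 - 1.4*v^3 - 1.57*v^2 - 2.95*v - 1.84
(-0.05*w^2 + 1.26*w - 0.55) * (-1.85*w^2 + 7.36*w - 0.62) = 0.0925*w^4 - 2.699*w^3 + 10.3221*w^2 - 4.8292*w + 0.341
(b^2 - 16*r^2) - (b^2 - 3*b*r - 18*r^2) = 3*b*r + 2*r^2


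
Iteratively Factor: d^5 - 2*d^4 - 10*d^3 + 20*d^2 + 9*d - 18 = (d + 3)*(d^4 - 5*d^3 + 5*d^2 + 5*d - 6) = (d + 1)*(d + 3)*(d^3 - 6*d^2 + 11*d - 6) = (d - 2)*(d + 1)*(d + 3)*(d^2 - 4*d + 3) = (d - 3)*(d - 2)*(d + 1)*(d + 3)*(d - 1)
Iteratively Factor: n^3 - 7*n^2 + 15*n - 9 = (n - 1)*(n^2 - 6*n + 9) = (n - 3)*(n - 1)*(n - 3)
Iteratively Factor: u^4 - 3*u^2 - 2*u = (u + 1)*(u^3 - u^2 - 2*u) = (u - 2)*(u + 1)*(u^2 + u) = (u - 2)*(u + 1)^2*(u)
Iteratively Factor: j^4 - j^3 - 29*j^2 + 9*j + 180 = (j + 4)*(j^3 - 5*j^2 - 9*j + 45) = (j - 3)*(j + 4)*(j^2 - 2*j - 15) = (j - 5)*(j - 3)*(j + 4)*(j + 3)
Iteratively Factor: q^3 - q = (q)*(q^2 - 1) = q*(q + 1)*(q - 1)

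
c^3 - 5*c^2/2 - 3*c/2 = c*(c - 3)*(c + 1/2)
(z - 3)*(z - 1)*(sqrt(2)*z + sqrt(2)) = sqrt(2)*z^3 - 3*sqrt(2)*z^2 - sqrt(2)*z + 3*sqrt(2)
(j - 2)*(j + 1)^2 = j^3 - 3*j - 2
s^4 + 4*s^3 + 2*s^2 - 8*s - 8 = (s + 2)^2*(s - sqrt(2))*(s + sqrt(2))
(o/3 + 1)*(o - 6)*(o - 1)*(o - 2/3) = o^4/3 - 14*o^3/9 - 37*o^2/9 + 28*o/3 - 4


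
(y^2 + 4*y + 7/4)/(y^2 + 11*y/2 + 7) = (y + 1/2)/(y + 2)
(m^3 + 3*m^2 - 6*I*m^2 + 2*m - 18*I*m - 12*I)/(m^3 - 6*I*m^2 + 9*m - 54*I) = (m^2 + 3*m + 2)/(m^2 + 9)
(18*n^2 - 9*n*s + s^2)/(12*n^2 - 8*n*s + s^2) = (-3*n + s)/(-2*n + s)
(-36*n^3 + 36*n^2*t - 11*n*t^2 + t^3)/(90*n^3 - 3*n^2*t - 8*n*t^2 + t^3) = (6*n^2 - 5*n*t + t^2)/(-15*n^2 - 2*n*t + t^2)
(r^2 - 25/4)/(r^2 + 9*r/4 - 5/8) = 2*(2*r - 5)/(4*r - 1)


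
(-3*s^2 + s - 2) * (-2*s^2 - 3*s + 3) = 6*s^4 + 7*s^3 - 8*s^2 + 9*s - 6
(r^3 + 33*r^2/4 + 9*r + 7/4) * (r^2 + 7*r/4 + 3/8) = r^5 + 10*r^4 + 381*r^3/16 + 659*r^2/32 + 103*r/16 + 21/32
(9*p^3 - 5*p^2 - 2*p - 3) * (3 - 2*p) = -18*p^4 + 37*p^3 - 11*p^2 - 9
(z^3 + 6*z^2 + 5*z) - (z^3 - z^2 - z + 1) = 7*z^2 + 6*z - 1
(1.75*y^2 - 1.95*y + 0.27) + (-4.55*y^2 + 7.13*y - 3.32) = -2.8*y^2 + 5.18*y - 3.05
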